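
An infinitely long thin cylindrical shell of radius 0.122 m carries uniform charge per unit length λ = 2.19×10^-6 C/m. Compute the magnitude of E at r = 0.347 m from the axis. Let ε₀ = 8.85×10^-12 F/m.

Coaxial Gaussian cylinder, radius r = 0.347 m, length L (r > 0.122 m).
The full line charge is enclosed: λ_enc = 2.19×10^-6 C/m.
Gauss's law: E·2πrL = λ_enc L/ε₀.
E = |λ_enc|/(2πε₀r) = (2.19×10^-6)/(2π·8.85×10^-12·0.347) = 1.13×10^5 N/C.

|E| ≈ 1.13×10^5 V/m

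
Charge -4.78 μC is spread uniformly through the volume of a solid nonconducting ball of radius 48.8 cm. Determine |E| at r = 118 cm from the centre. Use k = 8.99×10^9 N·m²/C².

Use a concentric Gaussian sphere at r = 118 cm (r > R, so the entire charge is enclosed).
Q_enc = -4.78 μC = -4.78×10^-6 C.
Since E is radial and uniform over the Gaussian sphere, Φ = E·4πr² = Q_enc/ε₀.
E = k|Q_enc|/r² = (8.99×10^9)(4.78×10^-6)/(1.18)² = 3.09×10^4 N/C.

E = 3.09×10^4 N/C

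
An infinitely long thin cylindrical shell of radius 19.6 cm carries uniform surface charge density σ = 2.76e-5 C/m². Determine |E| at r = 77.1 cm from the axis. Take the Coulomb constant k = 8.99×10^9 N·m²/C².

Take a coaxial cylindrical Gaussian surface of radius r = 77.1 cm and length L (r > 19.6 cm).
The whole shell is enclosed: λ_enc = σ·2πR = (2.76e-5)·2π·(0.196) = 3.399×10^-5 C/m.
Since E is radial and uniform over the curved surface, Φ = E·2πrL = Q_enc/ε₀ = λ_enc L/ε₀.
E = 2k|λ_enc|/r = 2(8.99×10^9)(3.399e-5)/(0.771) = 7.93×10^5 N/C.

|E| ≈ 7.93×10^5 N/C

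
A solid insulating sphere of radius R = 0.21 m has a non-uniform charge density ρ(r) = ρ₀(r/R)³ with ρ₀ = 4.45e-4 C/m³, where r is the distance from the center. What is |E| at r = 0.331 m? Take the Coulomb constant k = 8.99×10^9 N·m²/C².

E ≈ 7.08×10^5 V/m

Use a concentric Gaussian sphere at r = 0.331 m (r > R, all charge enclosed).
Q_enc = 4π ∫₀^R ρ₀(r'/R)^3 r'² dr' = 4πρ₀R³/6 = 8.631e-6 C.
By Gauss's law, ∮E·dA = E·4πr² = Q_enc/ε₀.
E = k|Q_enc|/r² = (8.99×10^9)(8.631×10^-6)/(0.331)² = 7.08×10^5 N/C.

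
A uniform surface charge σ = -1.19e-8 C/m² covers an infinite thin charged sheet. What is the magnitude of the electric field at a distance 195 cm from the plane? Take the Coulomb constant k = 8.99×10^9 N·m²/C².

E = 672 N/C

Choose a cylindrical pillbox piercing the sheet, end faces (area A) parallel to it.
Only the two end caps contribute flux: Φ = 2EA. With Q_enc = σA, Gauss's law gives E = |σ|/(2ε₀).
E = 2πk|σ| = 2π(8.99×10^9)(1.19×10^-8) = 672 N/C.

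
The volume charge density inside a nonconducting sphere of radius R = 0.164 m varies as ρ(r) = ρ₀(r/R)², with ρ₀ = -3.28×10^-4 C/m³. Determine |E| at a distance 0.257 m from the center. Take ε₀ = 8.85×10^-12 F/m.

|E| ≈ 4.95e5 N/C

By spherical symmetry E is radial; choose a Gaussian sphere of radius r = 0.257 m (r > R, all charge enclosed).
Q_enc = 4π ∫₀^R ρ₀(r'/R)^2 r'² dr' = 4πρ₀R³/5 = -3.636e-6 C.
Since E is radial and uniform over the Gaussian sphere, Φ = E·4πr² = Q_enc/ε₀.
E = |Q_enc|/(4πε₀r²) = (3.636×10^-6)/(4π·8.85×10^-12·(0.257)²) = 4.95×10^5 N/C.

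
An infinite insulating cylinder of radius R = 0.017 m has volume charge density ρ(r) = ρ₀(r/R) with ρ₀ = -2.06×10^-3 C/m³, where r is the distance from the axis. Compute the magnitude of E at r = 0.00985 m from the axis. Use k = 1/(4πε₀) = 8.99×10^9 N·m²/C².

|E| = 4.43×10^5 V/m

By cylindrical symmetry E is radial; use a coaxial Gaussian cylinder of radius 0.00985 m and length L (r < R).
Integrating ρ over the cross-section to radius r: λ_enc = (2πρ₀/R) ∫₀^r r'^2 dr' = 2πρ₀ r^3/(3·R) = -2.425×10^-7 C/m.
Since E is radial and uniform over the curved surface, Φ = E·2πrL = Q_enc/ε₀ = λ_enc L/ε₀.
E = 2k|λ_enc|/r = 2(8.99×10^9)(2.425×10^-7)/(0.00985) = 4.43×10^5 N/C.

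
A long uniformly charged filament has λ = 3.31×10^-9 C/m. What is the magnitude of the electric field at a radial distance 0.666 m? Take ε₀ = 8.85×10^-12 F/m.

Coaxial Gaussian cylinder, radius r = 0.666 m, length L.
Q_enc = λL, so λ_enc = 3.31×10^-9 C/m.
By Gauss's law (flux through the curved wall only), E·2πrL = λ_enc L/ε₀.
E = |λ_enc|/(2πε₀r) = (3.31e-9)/(2π·8.85×10^-12·0.666) = 89.4 N/C.

|E| = 89.4 N/C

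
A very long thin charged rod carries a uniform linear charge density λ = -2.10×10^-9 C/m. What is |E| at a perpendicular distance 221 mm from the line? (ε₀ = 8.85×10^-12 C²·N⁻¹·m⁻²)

Choose a coaxial cylinder of radius r = 221 mm (arbitrary length L) as the Gaussian surface.
Q_enc = λL, so λ_enc = -2.10×10^-9 C/m.
Since E is radial and uniform over the curved surface, Φ = E·2πrL = Q_enc/ε₀ = λ_enc L/ε₀.
E = |λ_enc|/(2πε₀r) = (2.10×10^-9)/(2π·8.85×10^-12·0.221) = 171 N/C.

|E| ≈ 171 N/C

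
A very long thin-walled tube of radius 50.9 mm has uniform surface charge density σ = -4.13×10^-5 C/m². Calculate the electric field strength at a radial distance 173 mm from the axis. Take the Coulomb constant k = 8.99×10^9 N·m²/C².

Coaxial Gaussian cylinder, radius r = 173 mm, length L (r > 50.9 mm).
The whole shell is enclosed: λ_enc = σ·2πR = (-4.13×10^-5)·2π·(0.0509) = -1.321×10^-5 C/m.
By Gauss's law (flux through the curved wall only), E·2πrL = λ_enc L/ε₀.
E = 2k|λ_enc|/r = 2(8.99×10^9)(1.321e-5)/(0.173) = 1.37e6 N/C.

E = 1.37e6 V/m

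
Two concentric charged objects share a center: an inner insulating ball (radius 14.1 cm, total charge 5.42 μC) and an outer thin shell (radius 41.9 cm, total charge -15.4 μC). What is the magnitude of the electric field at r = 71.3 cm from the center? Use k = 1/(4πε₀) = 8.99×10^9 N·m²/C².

Take a concentric spherical Gaussian surface of radius r = 71.3 cm (r > 41.9 cm, enclosing both).
Q_enc = (5.42 μC) + (-15.4 μC) = -9.98×10^-6 C.
Gauss's law: E·4πr² = Q_enc/ε₀.
E = k|Q_enc|/r² = (8.99×10^9)(9.98×10^-6)/(0.713)² = 1.76×10^5 N/C.

1.76×10^5 N/C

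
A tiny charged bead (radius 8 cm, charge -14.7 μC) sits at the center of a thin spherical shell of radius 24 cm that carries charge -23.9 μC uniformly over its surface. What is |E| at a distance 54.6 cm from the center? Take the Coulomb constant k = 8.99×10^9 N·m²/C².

E ≈ 1.16e6 V/m

By spherical symmetry E is radial; choose a Gaussian sphere of radius r = 54.6 cm (r > 24 cm, enclosing both).
Q_enc = (-14.7 μC) + (-23.9 μC) = -3.86×10^-5 C.
By Gauss's law, ∮E·dA = E·4πr² = Q_enc/ε₀.
E = k|Q_enc|/r² = (8.99×10^9)(3.86×10^-5)/(0.546)² = 1.16×10^6 N/C.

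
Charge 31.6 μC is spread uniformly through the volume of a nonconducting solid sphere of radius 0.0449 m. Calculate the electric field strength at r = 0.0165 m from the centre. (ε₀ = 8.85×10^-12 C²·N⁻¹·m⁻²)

Symmetry ⇒ E = E(r) r̂. Gaussian sphere of radius r = 0.0165 m (r < R).
Only the charge within r is enclosed: Q_enc = Q·(r/R)³ = (31.6 μC)·(0.0165 m/0.0449 m)³ = 1.568×10^-6 C.
Gauss's law: E·4πr² = Q_enc/ε₀.
E = |Q_enc|/(4πε₀r²) = (1.568×10^-6)/(4π·8.85×10^-12·(0.0165)²) = 5.18×10^7 N/C.

E ≈ 5.18e7 V/m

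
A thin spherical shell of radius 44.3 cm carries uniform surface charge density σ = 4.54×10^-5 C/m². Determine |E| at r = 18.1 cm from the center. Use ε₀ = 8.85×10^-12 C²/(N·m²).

E = 0 (no enclosed charge)

Take a concentric spherical Gaussian surface of radius r = 18.1 cm (inside the shell, r < 44.3 cm).
No charge lies within this surface, so Q_enc = 0 and Gauss's law gives E·4πr² = 0 ⇒ E = 0.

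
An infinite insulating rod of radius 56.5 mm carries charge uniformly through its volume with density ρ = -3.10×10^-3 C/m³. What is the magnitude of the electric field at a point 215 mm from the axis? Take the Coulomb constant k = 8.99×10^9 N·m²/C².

E = 2.60e6 N/C

Coaxial Gaussian cylinder, radius r = 215 mm, length L (r > 56.5 mm, full cross-section enclosed).
λ_enc = ρ·πR² = (-3.10×10^-3)π(0.0565)² = -3.109×10^-5 C/m.
By Gauss's law (flux through the curved wall only), E·2πrL = λ_enc L/ε₀.
E = 2k|λ_enc|/r = 2(8.99×10^9)(3.109×10^-5)/(0.215) = 2.60e6 N/C.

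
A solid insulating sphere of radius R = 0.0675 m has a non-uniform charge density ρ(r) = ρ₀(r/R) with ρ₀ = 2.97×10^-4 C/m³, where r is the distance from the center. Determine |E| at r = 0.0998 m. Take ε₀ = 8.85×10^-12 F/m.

E ≈ 2.59e5 N/C

By spherical symmetry E is radial; choose a Gaussian sphere of radius r = 0.0998 m (r > R, all charge enclosed).
Q_enc = 4π ∫₀^R ρ₀(r'/R)^1 r'² dr' = 4πρ₀R³/4 = 2.87e-7 C.
Since E is radial and uniform over the Gaussian sphere, Φ = E·4πr² = Q_enc/ε₀.
E = |Q_enc|/(4πε₀r²) = (2.87×10^-7)/(4π·8.85×10^-12·(0.0998)²) = 2.59e5 N/C.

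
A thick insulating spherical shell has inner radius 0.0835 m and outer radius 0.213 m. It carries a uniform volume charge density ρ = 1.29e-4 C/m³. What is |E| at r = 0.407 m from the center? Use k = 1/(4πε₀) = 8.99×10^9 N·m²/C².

Symmetry ⇒ E = E(r) r̂. Gaussian sphere of radius r = 0.407 m (r > 0.213 m, enclosing the whole shell).
Q_enc = ρ·(4π/3)(b³ − a³) = (1.29×10^-4)·(4π/3)·((0.213)³ − (0.0835)³) = 4.907e-6 C.
Gauss's law: E·4πr² = Q_enc/ε₀.
E = k|Q_enc|/r² = (8.99×10^9)(4.907e-6)/(0.407)² = 2.66×10^5 N/C.

E = 2.66e5 N/C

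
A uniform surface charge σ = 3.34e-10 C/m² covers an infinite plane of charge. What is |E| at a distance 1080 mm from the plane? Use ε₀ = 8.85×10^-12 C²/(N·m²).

By planar symmetry E is perpendicular to the sheet and uniform; use a Gaussian pillbox with flat faces of area A on each side of the sheet.
Only the two end caps contribute flux: Φ = 2EA. With Q_enc = σA, Gauss's law gives E = |σ|/(2ε₀).
E = |σ|/(2ε₀) = (3.34×10^-10)/(2·8.85×10^-12) = 18.9 N/C.

18.9 N/C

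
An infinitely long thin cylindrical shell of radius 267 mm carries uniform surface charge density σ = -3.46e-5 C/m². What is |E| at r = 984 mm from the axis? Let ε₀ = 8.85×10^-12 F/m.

Choose a coaxial cylinder of radius r = 984 mm (arbitrary length L) as the Gaussian surface (r > 267 mm).
The whole shell is enclosed: λ_enc = σ·2πR = (-3.46e-5)·2π·(0.267) = -5.805×10^-5 C/m.
By Gauss's law (flux through the curved wall only), E·2πrL = λ_enc L/ε₀.
E = |λ_enc|/(2πε₀r) = (5.805×10^-5)/(2π·8.85×10^-12·0.984) = 1.06e6 N/C.

1.06e6 N/C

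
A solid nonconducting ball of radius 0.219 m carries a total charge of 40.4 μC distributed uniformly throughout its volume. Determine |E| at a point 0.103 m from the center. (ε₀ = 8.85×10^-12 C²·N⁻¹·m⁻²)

|E| ≈ 3.56e6 N/C

Take a concentric spherical Gaussian surface of radius r = 0.103 m (r < R).
Only the charge within r is enclosed: Q_enc = Q·(r/R)³ = (40.4 μC)·(0.103 m/0.219 m)³ = 4.203e-6 C.
Since E is radial and uniform over the Gaussian sphere, Φ = E·4πr² = Q_enc/ε₀.
E = |Q_enc|/(4πε₀r²) = (4.203×10^-6)/(4π·8.85×10^-12·(0.103)²) = 3.56e6 N/C.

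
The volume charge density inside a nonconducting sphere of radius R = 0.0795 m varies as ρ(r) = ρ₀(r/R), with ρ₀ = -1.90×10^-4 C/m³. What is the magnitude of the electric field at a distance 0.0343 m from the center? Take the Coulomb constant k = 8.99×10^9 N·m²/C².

Take a concentric spherical Gaussian surface of radius r = 0.0343 m (r < R).
Integrate the density: Q_enc = 4π ∫₀^r ρ₀(r'/R)^1 r'² dr' = 4πρ₀ r^4/(4·R) = -1.039×10^-8 C.
By Gauss's law, ∮E·dA = E·4πr² = Q_enc/ε₀.
E = k|Q_enc|/r² = (8.99×10^9)(1.039e-8)/(0.0343)² = 7.94e4 N/C.

|E| = 7.94×10^4 N/C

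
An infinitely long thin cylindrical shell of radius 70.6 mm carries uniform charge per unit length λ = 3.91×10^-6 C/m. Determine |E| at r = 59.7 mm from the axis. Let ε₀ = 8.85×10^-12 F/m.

E = 0

Choose a coaxial cylinder of radius r = 59.7 mm (arbitrary length L) as the Gaussian surface (r < 70.6 mm, inside the shell).
No charge is enclosed, so Gauss's law gives E·2πrL = 0 ⇒ E = 0.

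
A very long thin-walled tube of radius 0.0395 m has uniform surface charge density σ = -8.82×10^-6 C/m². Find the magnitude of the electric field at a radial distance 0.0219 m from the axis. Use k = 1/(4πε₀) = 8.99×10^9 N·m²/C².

Take a coaxial cylindrical Gaussian surface of radius r = 0.0219 m and length L (r < 0.0395 m, inside the shell).
No charge is enclosed, so Gauss's law gives E·2πrL = 0 ⇒ E = 0.

|E| = 0 V/m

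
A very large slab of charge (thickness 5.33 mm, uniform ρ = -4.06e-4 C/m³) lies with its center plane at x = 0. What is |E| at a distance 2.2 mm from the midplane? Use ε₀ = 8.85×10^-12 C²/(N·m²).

By symmetry E is perpendicular to the slab. A Gaussian pillbox from −2.2 mm to +2.2 mm (face area A) lies entirely within the slab.
Q_enc = ρ·(2x)·A and flux = 2EA, so 2EA = 2ρxA/ε₀ ⇒ E = |ρ|x/ε₀.
E = (4.06×10^-4)(0.0022)/(8.85×10^-12) = 1.01e5 N/C.

1.01×10^5 N/C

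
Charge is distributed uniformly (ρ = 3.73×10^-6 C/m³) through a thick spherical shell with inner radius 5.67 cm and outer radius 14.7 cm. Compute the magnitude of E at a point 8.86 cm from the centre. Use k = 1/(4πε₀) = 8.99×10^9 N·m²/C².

9.18×10^3 N/C

By spherical symmetry E is radial; choose a Gaussian sphere of radius r = 8.86 cm (within the shell material, 5.67 cm < r < 14.7 cm).
Only the shell between 5.67 cm and r is enclosed: Q_enc = ρ·(4π/3)(r³ − a³) = (3.73e-6)·(4π/3)·((0.0886)³ − (0.0567)³) = 8.019e-9 C.
Since E is radial and uniform over the Gaussian sphere, Φ = E·4πr² = Q_enc/ε₀.
E = k|Q_enc|/r² = (8.99×10^9)(8.019×10^-9)/(0.0886)² = 9.18×10^3 N/C.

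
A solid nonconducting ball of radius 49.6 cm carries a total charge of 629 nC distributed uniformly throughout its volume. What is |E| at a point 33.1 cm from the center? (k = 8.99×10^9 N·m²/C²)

|E| = 1.53e4 V/m

By spherical symmetry E is radial; choose a Gaussian sphere of radius r = 33.1 cm (r < R).
For a uniform sphere the enclosed fraction is (r/R)³, so Q_enc = (629 nC)(0.331/0.496)³ = 1.869×10^-7 C.
By Gauss's law, ∮E·dA = E·4πr² = Q_enc/ε₀.
E = k|Q_enc|/r² = (8.99×10^9)(1.869e-7)/(0.331)² = 1.53×10^4 N/C.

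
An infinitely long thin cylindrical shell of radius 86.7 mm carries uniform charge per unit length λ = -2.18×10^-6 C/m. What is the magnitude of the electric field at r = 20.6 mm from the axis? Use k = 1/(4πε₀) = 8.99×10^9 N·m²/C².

E = 0 (no enclosed charge)

By cylindrical symmetry E is radial; use a coaxial Gaussian cylinder of radius 20.6 mm and length L (r < 86.7 mm, inside the shell).
No charge is enclosed, so Gauss's law gives E·2πrL = 0 ⇒ E = 0.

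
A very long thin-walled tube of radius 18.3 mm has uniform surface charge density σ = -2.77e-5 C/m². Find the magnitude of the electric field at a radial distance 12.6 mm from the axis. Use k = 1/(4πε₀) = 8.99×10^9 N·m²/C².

Coaxial Gaussian cylinder, radius r = 12.6 mm, length L (r < 18.3 mm, inside the shell).
No charge is enclosed, so Gauss's law gives E·2πrL = 0 ⇒ E = 0.

E = 0 (no enclosed charge)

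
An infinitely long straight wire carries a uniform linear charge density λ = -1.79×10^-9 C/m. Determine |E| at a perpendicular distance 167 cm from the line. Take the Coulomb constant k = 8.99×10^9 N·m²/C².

Choose a coaxial cylinder of radius r = 167 cm (arbitrary length L) as the Gaussian surface.
Q_enc = λL, so λ_enc = -1.79×10^-9 C/m.
By Gauss's law (flux through the curved wall only), E·2πrL = λ_enc L/ε₀.
E = 2k|λ_enc|/r = 2(8.99×10^9)(1.79×10^-9)/(1.67) = 19.3 N/C.

|E| = 19.3 N/C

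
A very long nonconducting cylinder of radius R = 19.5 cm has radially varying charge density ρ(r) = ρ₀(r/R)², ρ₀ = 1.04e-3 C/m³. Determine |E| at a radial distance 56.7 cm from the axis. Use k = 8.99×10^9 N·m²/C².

By cylindrical symmetry E is radial; use a coaxial Gaussian cylinder of radius 56.7 cm and length L (r > R, full charge per length enclosed).
λ_enc = 2π ∫₀^R ρ₀(r'/R)^2 r' dr' = 2πρ₀R²/4 = 6.212e-5 C/m.
Since E is radial and uniform over the curved surface, Φ = E·2πrL = Q_enc/ε₀ = λ_enc L/ε₀.
E = 2k|λ_enc|/r = 2(8.99×10^9)(6.212×10^-5)/(0.567) = 1.97×10^6 N/C.

|E| ≈ 1.97e6 N/C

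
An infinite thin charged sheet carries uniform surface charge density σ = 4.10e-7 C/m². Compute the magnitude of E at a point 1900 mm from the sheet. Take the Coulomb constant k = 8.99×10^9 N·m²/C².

E ≈ 2.32×10^4 N/C

The symmetry is planar: E is normal to the sheet and the same magnitude on both sides. Take a pillbox straddling the sheet with end-cap area A.
Only the two end caps contribute flux: Φ = 2EA. With Q_enc = σA, Gauss's law gives E = |σ|/(2ε₀).
E = 2πk|σ| = 2π(8.99×10^9)(4.10e-7) = 2.32×10^4 N/C.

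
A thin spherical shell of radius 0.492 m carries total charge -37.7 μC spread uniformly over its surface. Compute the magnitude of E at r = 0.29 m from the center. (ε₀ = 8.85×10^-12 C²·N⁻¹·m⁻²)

By spherical symmetry E is radial; choose a Gaussian sphere of radius r = 0.29 m (inside the shell, r < 0.492 m).
No charge lies within this surface, so Q_enc = 0 and Gauss's law gives E·4πr² = 0 ⇒ E = 0.

E = 0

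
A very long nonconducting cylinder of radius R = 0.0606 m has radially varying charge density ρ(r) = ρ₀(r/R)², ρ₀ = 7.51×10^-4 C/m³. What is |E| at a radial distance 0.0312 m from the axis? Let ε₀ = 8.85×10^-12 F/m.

|E| = 1.75×10^5 N/C

Choose a coaxial cylinder of radius r = 0.0312 m (arbitrary length L) as the Gaussian surface (r < R).
Integrating ρ over the cross-section to radius r: λ_enc = (2πρ₀/R²) ∫₀^r r'^3 dr' = 2πρ₀ r^4/(4·R²) = 3.044×10^-7 C/m.
Since E is radial and uniform over the curved surface, Φ = E·2πrL = Q_enc/ε₀ = λ_enc L/ε₀.
E = |λ_enc|/(2πε₀r) = (3.044×10^-7)/(2π·8.85×10^-12·0.0312) = 1.75×10^5 N/C.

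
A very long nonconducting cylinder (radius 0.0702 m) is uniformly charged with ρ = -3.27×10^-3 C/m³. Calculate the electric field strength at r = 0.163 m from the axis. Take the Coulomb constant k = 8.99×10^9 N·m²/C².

|E| ≈ 5.58e6 N/C

Choose a coaxial cylinder of radius r = 0.163 m (arbitrary length L) as the Gaussian surface (r > 0.0702 m, full cross-section enclosed).
λ_enc = ρ·πR² = (-3.27e-3)π(0.0702)² = -5.063×10^-5 C/m.
Since E is radial and uniform over the curved surface, Φ = E·2πrL = Q_enc/ε₀ = λ_enc L/ε₀.
E = 2k|λ_enc|/r = 2(8.99×10^9)(5.063×10^-5)/(0.163) = 5.58e6 N/C.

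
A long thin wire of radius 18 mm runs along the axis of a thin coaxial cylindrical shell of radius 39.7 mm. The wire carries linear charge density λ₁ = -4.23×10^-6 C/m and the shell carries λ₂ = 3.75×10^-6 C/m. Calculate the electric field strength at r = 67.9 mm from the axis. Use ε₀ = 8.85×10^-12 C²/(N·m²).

Take a coaxial cylindrical Gaussian surface of radius r = 67.9 mm and length L (r > 39.7 mm, enclosing both).
λ_enc = λ₁ + λ₂ = (-4.23e-6) + (3.75e-6) = -4.80e-7 C/m.
Since E is radial and uniform over the curved surface, Φ = E·2πrL = Q_enc/ε₀ = λ_enc L/ε₀.
E = |λ_enc|/(2πε₀r) = (4.80×10^-7)/(2π·8.85×10^-12·0.0679) = 1.27×10^5 N/C.

|E| = 1.27×10^5 V/m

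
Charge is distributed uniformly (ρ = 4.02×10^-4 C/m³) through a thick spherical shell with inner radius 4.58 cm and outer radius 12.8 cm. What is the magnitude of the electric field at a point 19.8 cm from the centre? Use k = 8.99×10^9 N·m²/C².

Symmetry ⇒ E = E(r) r̂. Gaussian sphere of radius r = 19.8 cm (r > 12.8 cm, enclosing the whole shell).
Q_enc = ρ·(4π/3)(b³ − a³) = (4.02×10^-4)·(4π/3)·((0.128)³ − (0.0458)³) = 3.37e-6 C.
Since E is radial and uniform over the Gaussian sphere, Φ = E·4πr² = Q_enc/ε₀.
E = k|Q_enc|/r² = (8.99×10^9)(3.37×10^-6)/(0.198)² = 7.73×10^5 N/C.

|E| = 7.73e5 N/C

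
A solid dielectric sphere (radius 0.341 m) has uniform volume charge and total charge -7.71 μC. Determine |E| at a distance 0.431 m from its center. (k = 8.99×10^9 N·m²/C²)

E = 3.73e5 V/m

By spherical symmetry E is radial; choose a Gaussian sphere of radius r = 0.431 m (r > R, so the entire charge is enclosed).
Q_enc = -7.71 μC = -7.71×10^-6 C.
Applying ∮E·dA = Q_enc/ε₀ with Φ = E(4πr²):
E = k|Q_enc|/r² = (8.99×10^9)(7.71×10^-6)/(0.431)² = 3.73×10^5 N/C.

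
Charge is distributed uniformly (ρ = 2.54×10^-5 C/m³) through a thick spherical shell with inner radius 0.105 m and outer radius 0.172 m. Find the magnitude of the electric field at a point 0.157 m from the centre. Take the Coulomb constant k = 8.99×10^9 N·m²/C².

1.05e5 N/C

By spherical symmetry E is radial; choose a Gaussian sphere of radius r = 0.157 m (within the shell material, 0.105 m < r < 0.172 m).
Only the shell between 0.105 m and r is enclosed: Q_enc = ρ·(4π/3)(r³ − a³) = (2.54e-5)·(4π/3)·((0.157)³ − (0.105)³) = 2.886×10^-7 C.
Applying ∮E·dA = Q_enc/ε₀ with Φ = E(4πr²):
E = k|Q_enc|/r² = (8.99×10^9)(2.886e-7)/(0.157)² = 1.05×10^5 N/C.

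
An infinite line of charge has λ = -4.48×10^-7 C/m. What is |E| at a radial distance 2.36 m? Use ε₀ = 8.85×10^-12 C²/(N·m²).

E ≈ 3.41e3 V/m

Take a coaxial cylindrical Gaussian surface of radius r = 2.36 m and length L.
Q_enc = λL, so λ_enc = -4.48×10^-7 C/m.
Since E is radial and uniform over the curved surface, Φ = E·2πrL = Q_enc/ε₀ = λ_enc L/ε₀.
E = |λ_enc|/(2πε₀r) = (4.48e-7)/(2π·8.85×10^-12·2.36) = 3.41×10^3 N/C.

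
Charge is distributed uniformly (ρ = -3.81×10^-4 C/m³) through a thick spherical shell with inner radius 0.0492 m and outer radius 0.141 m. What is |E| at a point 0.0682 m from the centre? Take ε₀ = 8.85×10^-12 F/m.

Symmetry ⇒ E = E(r) r̂. Gaussian sphere of radius r = 0.0682 m (within the shell material, 0.0492 m < r < 0.141 m).
Only the shell between 0.0492 m and r is enclosed: Q_enc = ρ·(4π/3)(r³ − a³) = (-3.81×10^-4)·(4π/3)·((0.0682)³ − (0.0492)³) = -3.162×10^-7 C.
Applying ∮E·dA = Q_enc/ε₀ with Φ = E(4πr²):
E = |Q_enc|/(4πε₀r²) = (3.162×10^-7)/(4π·8.85×10^-12·(0.0682)²) = 6.11×10^5 N/C.

E ≈ 6.11e5 V/m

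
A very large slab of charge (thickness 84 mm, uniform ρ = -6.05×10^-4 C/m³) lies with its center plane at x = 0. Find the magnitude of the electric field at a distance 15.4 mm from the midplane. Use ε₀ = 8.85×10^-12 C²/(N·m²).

By symmetry E is perpendicular to the slab. A Gaussian pillbox from −15.4 mm to +15.4 mm (face area A) lies entirely within the slab.
Q_enc = ρ·(2x)·A and flux = 2EA, so 2EA = 2ρxA/ε₀ ⇒ E = |ρ|x/ε₀.
E = (6.05e-4)(0.0154)/(8.85×10^-12) = 1.05×10^6 N/C.

E ≈ 1.05×10^6 N/C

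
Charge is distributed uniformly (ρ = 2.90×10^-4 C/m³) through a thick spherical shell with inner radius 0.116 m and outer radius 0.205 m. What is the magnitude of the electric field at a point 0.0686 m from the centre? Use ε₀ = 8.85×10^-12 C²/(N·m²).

E = 0 (no enclosed charge)

Use a concentric Gaussian sphere at r = 0.0686 m (r < 0.116 m, inside the empty cavity).
No charge is enclosed, so by Gauss's law E·4πr² = 0 ⇒ E = 0.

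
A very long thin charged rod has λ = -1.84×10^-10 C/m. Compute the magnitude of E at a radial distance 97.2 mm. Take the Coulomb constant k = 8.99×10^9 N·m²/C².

Choose a coaxial cylinder of radius r = 97.2 mm (arbitrary length L) as the Gaussian surface.
Q_enc = λL, so λ_enc = -1.84×10^-10 C/m.
Applying ∮E·dA = Q_enc/ε₀ with the end caps contributing no flux:
E = 2k|λ_enc|/r = 2(8.99×10^9)(1.84×10^-10)/(0.0972) = 34 N/C.

|E| ≈ 34 N/C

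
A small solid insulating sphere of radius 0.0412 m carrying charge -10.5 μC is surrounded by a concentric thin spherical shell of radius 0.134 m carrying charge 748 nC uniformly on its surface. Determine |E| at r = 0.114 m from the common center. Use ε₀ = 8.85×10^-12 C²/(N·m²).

Use a concentric Gaussian sphere at r = 0.114 m (between the bodies, 0.0412 m < r < 0.134 m).
The shell at 0.134 m lies outside the Gaussian surface, so Q_enc = -10.5 μC = -1.05×10^-5 C.
By Gauss's law, ∮E·dA = E·4πr² = Q_enc/ε₀.
E = |Q_enc|/(4πε₀r²) = (1.05×10^-5)/(4π·8.85×10^-12·(0.114)²) = 7.26×10^6 N/C.

|E| = 7.26e6 N/C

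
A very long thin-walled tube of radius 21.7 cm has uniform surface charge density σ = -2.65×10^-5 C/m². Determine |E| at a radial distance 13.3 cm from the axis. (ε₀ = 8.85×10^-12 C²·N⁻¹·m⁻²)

Coaxial Gaussian cylinder, radius r = 13.3 cm, length L (r < 21.7 cm, inside the shell).
All the surface charge lies outside this cylinder: Q_enc = 0, hence E = 0.

|E| = 0 V/m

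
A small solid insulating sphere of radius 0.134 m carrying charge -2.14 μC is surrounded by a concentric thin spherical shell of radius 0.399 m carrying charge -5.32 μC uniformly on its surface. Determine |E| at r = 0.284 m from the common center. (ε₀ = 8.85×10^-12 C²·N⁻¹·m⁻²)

By spherical symmetry E is radial; choose a Gaussian sphere of radius r = 0.284 m (between the bodies, 0.134 m < r < 0.399 m).
The shell at 0.399 m lies outside the Gaussian surface, so Q_enc = -2.14 μC = -2.14×10^-6 C.
Gauss's law: E·4πr² = Q_enc/ε₀.
E = |Q_enc|/(4πε₀r²) = (2.14e-6)/(4π·8.85×10^-12·(0.284)²) = 2.39×10^5 N/C.

2.39×10^5 N/C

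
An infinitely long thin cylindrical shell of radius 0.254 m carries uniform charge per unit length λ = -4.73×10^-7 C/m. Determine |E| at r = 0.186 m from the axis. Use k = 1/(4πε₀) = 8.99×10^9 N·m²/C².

|E| = 0 N/C

Coaxial Gaussian cylinder, radius r = 0.186 m, length L (r < 0.254 m, inside the shell).
No charge is enclosed, so Gauss's law gives E·2πrL = 0 ⇒ E = 0.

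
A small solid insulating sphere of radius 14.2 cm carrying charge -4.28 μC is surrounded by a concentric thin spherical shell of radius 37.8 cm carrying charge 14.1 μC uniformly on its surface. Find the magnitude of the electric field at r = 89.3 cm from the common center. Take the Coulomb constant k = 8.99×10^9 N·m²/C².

Take a concentric spherical Gaussian surface of radius r = 89.3 cm (r > 37.8 cm, enclosing both).
Q_enc = (-4.28 μC) + (14.1 μC) = 9.82×10^-6 C.
Gauss's law: E·4πr² = Q_enc/ε₀.
E = k|Q_enc|/r² = (8.99×10^9)(9.82×10^-6)/(0.893)² = 1.11×10^5 N/C.

1.11×10^5 N/C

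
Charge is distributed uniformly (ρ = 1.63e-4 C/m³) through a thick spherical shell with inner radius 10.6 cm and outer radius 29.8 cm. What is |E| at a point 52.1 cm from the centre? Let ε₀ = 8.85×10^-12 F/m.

E = 5.72×10^5 N/C

By spherical symmetry E is radial; choose a Gaussian sphere of radius r = 52.1 cm (r > 29.8 cm, enclosing the whole shell).
Q_enc = ρ·(4π/3)(b³ − a³) = (1.63e-4)·(4π/3)·((0.298)³ − (0.106)³) = 1.726×10^-5 C.
By Gauss's law, ∮E·dA = E·4πr² = Q_enc/ε₀.
E = |Q_enc|/(4πε₀r²) = (1.726e-5)/(4π·8.85×10^-12·(0.521)²) = 5.72e5 N/C.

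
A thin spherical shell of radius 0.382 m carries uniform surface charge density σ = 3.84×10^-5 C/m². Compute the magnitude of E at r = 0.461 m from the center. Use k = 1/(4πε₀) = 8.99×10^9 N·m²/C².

E ≈ 2.98×10^6 N/C

Symmetry ⇒ E = E(r) r̂. Gaussian sphere of radius r = 0.461 m (r > 0.382 m).
The entire shell is enclosed: Q_enc = σ·4πR² = (3.84×10^-5)·4π·(0.382)² = 7.042×10^-5 C.
Since E is radial and uniform over the Gaussian sphere, Φ = E·4πr² = Q_enc/ε₀.
E = k|Q_enc|/r² = (8.99×10^9)(7.042e-5)/(0.461)² = 2.98e6 N/C.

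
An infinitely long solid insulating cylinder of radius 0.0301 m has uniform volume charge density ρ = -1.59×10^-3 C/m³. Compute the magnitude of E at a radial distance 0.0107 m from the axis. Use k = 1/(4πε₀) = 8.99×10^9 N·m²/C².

Take a coaxial cylindrical Gaussian surface of radius r = 0.0107 m and length L (r < R).
Charge inside radius r per length L is ρ·πr²·L, so λ_enc = ρπr² = -5.719e-7 C/m.
Gauss's law: E·2πrL = λ_enc L/ε₀.
E = 2k|λ_enc|/r = 2(8.99×10^9)(5.719×10^-7)/(0.0107) = 9.61×10^5 N/C.

|E| ≈ 9.61×10^5 V/m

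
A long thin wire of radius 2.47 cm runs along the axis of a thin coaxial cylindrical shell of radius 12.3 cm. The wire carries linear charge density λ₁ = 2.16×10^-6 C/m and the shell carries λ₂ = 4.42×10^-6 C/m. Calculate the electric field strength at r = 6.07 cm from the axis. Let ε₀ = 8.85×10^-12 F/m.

6.40×10^5 N/C

Choose a coaxial cylinder of radius r = 6.07 cm (arbitrary length L) as the Gaussian surface (between the conductors, 2.47 cm < r < 12.3 cm).
Only the inner wire is enclosed; the outer shell contributes nothing inside itself. λ_enc = λ₁ = 2.16×10^-6 C/m.
Applying ∮E·dA = Q_enc/ε₀ with the end caps contributing no flux:
E = |λ_enc|/(2πε₀r) = (2.16×10^-6)/(2π·8.85×10^-12·0.0607) = 6.40×10^5 N/C.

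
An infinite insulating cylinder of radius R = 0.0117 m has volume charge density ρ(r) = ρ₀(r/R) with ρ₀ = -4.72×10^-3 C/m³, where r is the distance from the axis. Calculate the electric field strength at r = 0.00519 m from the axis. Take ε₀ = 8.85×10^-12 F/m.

Choose a coaxial cylinder of radius r = 0.00519 m (arbitrary length L) as the Gaussian surface (r < R).
λ_enc = ∫₀^r ρ(r')·2πr' dr' = (2πρ₀/R)·r^3/3 = -1.181×10^-7 C/m.
Gauss's law: E·2πrL = λ_enc L/ε₀.
E = |λ_enc|/(2πε₀r) = (1.181×10^-7)/(2π·8.85×10^-12·0.00519) = 4.09e5 N/C.

4.09×10^5 N/C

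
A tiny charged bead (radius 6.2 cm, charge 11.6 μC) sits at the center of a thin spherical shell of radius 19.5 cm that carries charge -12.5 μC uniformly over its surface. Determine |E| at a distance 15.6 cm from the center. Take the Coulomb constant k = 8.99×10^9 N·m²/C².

E ≈ 4.29×10^6 N/C

By spherical symmetry E is radial; choose a Gaussian sphere of radius r = 15.6 cm (between the bodies, 6.2 cm < r < 19.5 cm).
Only the inner charge is enclosed; the outer shell contributes nothing inside itself. Q_enc = 11.6 μC = 1.16×10^-5 C.
Gauss's law: E·4πr² = Q_enc/ε₀.
E = k|Q_enc|/r² = (8.99×10^9)(1.16e-5)/(0.156)² = 4.29×10^6 N/C.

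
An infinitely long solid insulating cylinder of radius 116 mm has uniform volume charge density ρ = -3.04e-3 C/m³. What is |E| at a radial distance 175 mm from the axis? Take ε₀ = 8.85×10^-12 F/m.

E ≈ 1.32×10^7 N/C

Take a coaxial cylindrical Gaussian surface of radius r = 175 mm and length L (r > 116 mm, full cross-section enclosed).
λ_enc = ρ·πR² = (-3.04×10^-3)π(0.116)² = -1.285e-4 C/m.
By Gauss's law (flux through the curved wall only), E·2πrL = λ_enc L/ε₀.
E = |λ_enc|/(2πε₀r) = (1.285×10^-4)/(2π·8.85×10^-12·0.175) = 1.32e7 N/C.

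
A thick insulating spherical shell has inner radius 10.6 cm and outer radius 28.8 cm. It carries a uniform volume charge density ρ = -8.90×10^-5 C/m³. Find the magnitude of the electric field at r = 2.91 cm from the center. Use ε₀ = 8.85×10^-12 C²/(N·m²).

Take a concentric spherical Gaussian surface of radius r = 2.91 cm (r < 10.6 cm, inside the empty cavity).
Q_enc = 0 (all charge lies at larger r); Gauss's law gives E = 0.

E = 0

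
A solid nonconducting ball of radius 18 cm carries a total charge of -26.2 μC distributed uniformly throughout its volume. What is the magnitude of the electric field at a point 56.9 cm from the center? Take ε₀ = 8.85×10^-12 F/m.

|E| = 7.28×10^5 N/C

Use a concentric Gaussian sphere at r = 56.9 cm (r > R, so the entire charge is enclosed).
Q_enc = -26.2 μC = -2.62×10^-5 C.
Applying ∮E·dA = Q_enc/ε₀ with Φ = E(4πr²):
E = |Q_enc|/(4πε₀r²) = (2.62×10^-5)/(4π·8.85×10^-12·(0.569)²) = 7.28e5 N/C.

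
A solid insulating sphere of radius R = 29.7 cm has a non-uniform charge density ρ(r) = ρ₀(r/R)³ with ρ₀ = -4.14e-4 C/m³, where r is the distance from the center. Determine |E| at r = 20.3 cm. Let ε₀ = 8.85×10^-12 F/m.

Use a concentric Gaussian sphere at r = 20.3 cm (r < R).
Integrate the density: Q_enc = 4π ∫₀^r ρ₀(r'/R)^3 r'² dr' = 4πρ₀ r^6/(6·R³) = -2.316×10^-6 C.
Applying ∮E·dA = Q_enc/ε₀ with Φ = E(4πr²):
E = |Q_enc|/(4πε₀r²) = (2.316×10^-6)/(4π·8.85×10^-12·(0.203)²) = 5.05×10^5 N/C.

5.05e5 N/C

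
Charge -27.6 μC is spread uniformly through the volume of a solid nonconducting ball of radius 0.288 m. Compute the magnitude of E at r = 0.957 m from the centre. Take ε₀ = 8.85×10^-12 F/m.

2.71e5 V/m

Use a concentric Gaussian sphere at r = 0.957 m (r > R, so the entire charge is enclosed).
Q_enc = -27.6 μC = -2.76×10^-5 C.
By Gauss's law, ∮E·dA = E·4πr² = Q_enc/ε₀.
E = |Q_enc|/(4πε₀r²) = (2.76×10^-5)/(4π·8.85×10^-12·(0.957)²) = 2.71×10^5 N/C.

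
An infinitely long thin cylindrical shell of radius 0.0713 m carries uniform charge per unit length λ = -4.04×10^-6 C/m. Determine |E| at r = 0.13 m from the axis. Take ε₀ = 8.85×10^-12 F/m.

Take a coaxial cylindrical Gaussian surface of radius r = 0.13 m and length L (r > 0.0713 m).
The full line charge is enclosed: λ_enc = -4.04e-6 C/m.
Since E is radial and uniform over the curved surface, Φ = E·2πrL = Q_enc/ε₀ = λ_enc L/ε₀.
E = |λ_enc|/(2πε₀r) = (4.04×10^-6)/(2π·8.85×10^-12·0.13) = 5.59×10^5 N/C.

|E| ≈ 5.59×10^5 V/m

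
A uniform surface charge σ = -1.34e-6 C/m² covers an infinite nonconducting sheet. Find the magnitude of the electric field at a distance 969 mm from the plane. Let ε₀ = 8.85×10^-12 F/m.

By planar symmetry E is perpendicular to the sheet and uniform; use a Gaussian pillbox with flat faces of area A on each side of the sheet.
Only the two end caps contribute flux: Φ = 2EA. With Q_enc = σA, Gauss's law gives E = |σ|/(2ε₀).
E = |σ|/(2ε₀) = (1.34×10^-6)/(2·8.85×10^-12) = 7.57×10^4 N/C.

|E| ≈ 7.57×10^4 V/m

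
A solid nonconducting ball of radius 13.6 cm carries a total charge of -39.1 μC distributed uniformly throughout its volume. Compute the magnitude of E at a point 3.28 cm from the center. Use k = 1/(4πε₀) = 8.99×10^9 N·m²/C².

By spherical symmetry E is radial; choose a Gaussian sphere of radius r = 3.28 cm (r < R).
For a uniform sphere the enclosed fraction is (r/R)³, so Q_enc = (-39.1 μC)(0.0328/0.136)³ = -5.485×10^-7 C.
By Gauss's law, ∮E·dA = E·4πr² = Q_enc/ε₀.
E = k|Q_enc|/r² = (8.99×10^9)(5.485×10^-7)/(0.0328)² = 4.58×10^6 N/C.

E ≈ 4.58×10^6 N/C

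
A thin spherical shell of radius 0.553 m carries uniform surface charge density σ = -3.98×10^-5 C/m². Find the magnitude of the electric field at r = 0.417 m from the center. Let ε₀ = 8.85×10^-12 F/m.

Take a concentric spherical Gaussian surface of radius r = 0.417 m (inside the shell, r < 0.553 m).
No charge lies within this surface, so Q_enc = 0 and Gauss's law gives E·4πr² = 0 ⇒ E = 0.

|E| = 0 V/m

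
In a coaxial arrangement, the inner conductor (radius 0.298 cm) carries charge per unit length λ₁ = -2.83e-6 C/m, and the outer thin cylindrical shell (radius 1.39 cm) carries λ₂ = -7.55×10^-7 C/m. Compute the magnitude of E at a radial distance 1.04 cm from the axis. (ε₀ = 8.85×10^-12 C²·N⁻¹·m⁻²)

Coaxial Gaussian cylinder, radius r = 1.04 cm, length L (between the conductors, 0.298 cm < r < 1.39 cm).
The shell at 1.39 cm lies outside the Gaussian surface, so λ_enc = λ₁ = -2.83e-6 C/m.
Applying ∮E·dA = Q_enc/ε₀ with the end caps contributing no flux:
E = |λ_enc|/(2πε₀r) = (2.83×10^-6)/(2π·8.85×10^-12·0.0104) = 4.89e6 N/C.

4.89×10^6 N/C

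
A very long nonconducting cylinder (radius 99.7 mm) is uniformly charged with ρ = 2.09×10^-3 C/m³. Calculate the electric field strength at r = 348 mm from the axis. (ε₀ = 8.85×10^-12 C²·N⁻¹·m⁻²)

E = 3.37e6 N/C

Take a coaxial cylindrical Gaussian surface of radius r = 348 mm and length L (r > 99.7 mm, full cross-section enclosed).
λ_enc = ρ·πR² = (2.09×10^-3)π(0.0997)² = 6.527e-5 C/m.
By Gauss's law (flux through the curved wall only), E·2πrL = λ_enc L/ε₀.
E = |λ_enc|/(2πε₀r) = (6.527×10^-5)/(2π·8.85×10^-12·0.348) = 3.37e6 N/C.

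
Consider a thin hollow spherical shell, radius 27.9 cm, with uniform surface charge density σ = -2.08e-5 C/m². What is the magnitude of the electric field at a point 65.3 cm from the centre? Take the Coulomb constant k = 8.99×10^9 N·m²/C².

E = 4.29×10^5 V/m

Symmetry ⇒ E = E(r) r̂. Gaussian sphere of radius r = 65.3 cm (r > 27.9 cm).
The entire shell is enclosed: Q_enc = σ·4πR² = (-2.08×10^-5)·4π·(0.279)² = -2.035×10^-5 C.
Applying ∮E·dA = Q_enc/ε₀ with Φ = E(4πr²):
E = k|Q_enc|/r² = (8.99×10^9)(2.035×10^-5)/(0.653)² = 4.29×10^5 N/C.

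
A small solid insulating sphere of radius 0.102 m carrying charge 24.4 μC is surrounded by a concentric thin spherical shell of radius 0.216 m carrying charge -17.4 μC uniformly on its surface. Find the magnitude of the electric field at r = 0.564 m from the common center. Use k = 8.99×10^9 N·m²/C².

Use a concentric Gaussian sphere at r = 0.564 m (r > 0.216 m, enclosing both).
Q_enc = (24.4 μC) + (-17.4 μC) = 7.00e-6 C.
Since E is radial and uniform over the Gaussian sphere, Φ = E·4πr² = Q_enc/ε₀.
E = k|Q_enc|/r² = (8.99×10^9)(7.00e-6)/(0.564)² = 1.98×10^5 N/C.

|E| ≈ 1.98×10^5 N/C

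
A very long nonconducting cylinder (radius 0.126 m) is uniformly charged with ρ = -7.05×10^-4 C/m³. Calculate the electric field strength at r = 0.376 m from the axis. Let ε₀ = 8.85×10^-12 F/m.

Take a coaxial cylindrical Gaussian surface of radius r = 0.376 m and length L (r > 0.126 m, full cross-section enclosed).
λ_enc = ρ·πR² = (-7.05×10^-4)π(0.126)² = -3.516×10^-5 C/m.
By Gauss's law (flux through the curved wall only), E·2πrL = λ_enc L/ε₀.
E = |λ_enc|/(2πε₀r) = (3.516×10^-5)/(2π·8.85×10^-12·0.376) = 1.68e6 N/C.

|E| = 1.68e6 N/C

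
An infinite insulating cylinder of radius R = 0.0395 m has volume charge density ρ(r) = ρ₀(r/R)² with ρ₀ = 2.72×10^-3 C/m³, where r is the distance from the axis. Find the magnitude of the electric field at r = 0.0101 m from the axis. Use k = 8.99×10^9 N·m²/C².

Choose a coaxial cylinder of radius r = 0.0101 m (arbitrary length L) as the Gaussian surface (r < R).
Integrating ρ over the cross-section to radius r: λ_enc = (2πρ₀/R²) ∫₀^r r'^3 dr' = 2πρ₀ r^4/(4·R²) = 2.85×10^-8 C/m.
Since E is radial and uniform over the curved surface, Φ = E·2πrL = Q_enc/ε₀ = λ_enc L/ε₀.
E = 2k|λ_enc|/r = 2(8.99×10^9)(2.85e-8)/(0.0101) = 5.07×10^4 N/C.

E ≈ 5.07e4 N/C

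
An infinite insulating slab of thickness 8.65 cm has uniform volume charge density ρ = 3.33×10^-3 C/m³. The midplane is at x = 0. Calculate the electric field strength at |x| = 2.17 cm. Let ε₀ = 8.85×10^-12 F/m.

By symmetry E is perpendicular to the slab. A Gaussian pillbox from −2.17 cm to +2.17 cm (face area A) lies entirely within the slab.
Q_enc = ρ·(2x)·A and flux = 2EA, so 2EA = 2ρxA/ε₀ ⇒ E = |ρ|x/ε₀.
E = (3.33×10^-3)(0.0217)/(8.85×10^-12) = 8.17e6 N/C.

E ≈ 8.17×10^6 V/m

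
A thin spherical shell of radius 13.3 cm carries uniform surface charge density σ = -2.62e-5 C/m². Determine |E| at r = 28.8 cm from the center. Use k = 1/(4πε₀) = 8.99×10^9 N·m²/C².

|E| = 6.31×10^5 N/C

Use a concentric Gaussian sphere at r = 28.8 cm (r > 13.3 cm).
The entire shell is enclosed: Q_enc = σ·4πR² = (-2.62e-5)·4π·(0.133)² = -5.824×10^-6 C.
By Gauss's law, ∮E·dA = E·4πr² = Q_enc/ε₀.
E = k|Q_enc|/r² = (8.99×10^9)(5.824e-6)/(0.288)² = 6.31×10^5 N/C.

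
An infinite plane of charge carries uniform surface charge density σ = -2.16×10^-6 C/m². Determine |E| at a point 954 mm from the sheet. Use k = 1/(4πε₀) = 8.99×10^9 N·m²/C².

1.22e5 V/m

The symmetry is planar: E is normal to the sheet and the same magnitude on both sides. Take a pillbox straddling the sheet with end-cap area A.
Flux Φ = 2EA and Q_enc = σA, so 2EA = σA/ε₀ ⇒ E = |σ|/(2ε₀), independent of distance.
E = 2πk|σ| = 2π(8.99×10^9)(2.16×10^-6) = 1.22e5 N/C.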